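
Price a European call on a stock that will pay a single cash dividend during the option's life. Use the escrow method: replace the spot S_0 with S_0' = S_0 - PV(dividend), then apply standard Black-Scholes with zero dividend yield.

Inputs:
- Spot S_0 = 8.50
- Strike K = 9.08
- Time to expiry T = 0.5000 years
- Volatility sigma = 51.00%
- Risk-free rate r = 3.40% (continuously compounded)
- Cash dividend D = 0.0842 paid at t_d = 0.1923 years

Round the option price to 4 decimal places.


Answer: Price = 1.0019

Derivation:
PV(D) = D * exp(-r * t_d) = 0.0842 * 0.99348313 = 0.08365128
S_0' = S_0 - PV(D) = 8.5000 - 0.08365128 = 8.41634872
d1 = (ln(S_0'/K) + (r + sigma^2/2)*T) / (sigma*sqrt(T)) = 0.01698969
d2 = d1 - sigma*sqrt(T) = -0.34363477
exp(-rT) = 0.98314368
N(d1) = 0.50677758; N(d2) = 0.36556049
C = S_0' * N(d1) - K * exp(-rT) * N(d2) = 8.41634872 * 0.50677758 - 9.0800 * 0.98314368 * 0.36556049 = 1.0019


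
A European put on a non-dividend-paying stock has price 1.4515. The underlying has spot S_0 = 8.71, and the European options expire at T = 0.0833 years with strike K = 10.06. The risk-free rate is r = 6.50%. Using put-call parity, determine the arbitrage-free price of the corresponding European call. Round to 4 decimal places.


Answer: Call price = 0.1558

Derivation:
Put-call parity: C - P = S_0 * exp(-qT) - K * exp(-rT).
S_0 * exp(-qT) = 8.7100 * 1.00000000 = 8.71000000
K * exp(-rT) = 10.0600 * 0.99460013 = 10.00567733
C = P + S*exp(-qT) - K*exp(-rT)
C = 1.4515 + 8.71000000 - 10.00567733 = 0.1558


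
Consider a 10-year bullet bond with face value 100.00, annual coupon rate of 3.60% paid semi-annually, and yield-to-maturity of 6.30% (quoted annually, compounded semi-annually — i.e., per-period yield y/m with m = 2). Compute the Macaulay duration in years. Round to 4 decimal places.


Answer: Macaulay duration = 8.2668 years

Derivation:
Coupon per period c = face * coupon_rate / m = 1.800000
Periods per year m = 2; per-period yield y/m = 0.031500
Number of cashflows N = 20
Cashflows (t years, CF_t, discount factor 1/(1+y/m)^(m*t), PV):
  t = 0.5000: CF_t = 1.800000, DF = 0.969462, PV = 1.745032
  t = 1.0000: CF_t = 1.800000, DF = 0.939856, PV = 1.691742
  t = 1.5000: CF_t = 1.800000, DF = 0.911155, PV = 1.640079
  t = 2.0000: CF_t = 1.800000, DF = 0.883330, PV = 1.589994
  t = 2.5000: CF_t = 1.800000, DF = 0.856355, PV = 1.541439
  t = 3.0000: CF_t = 1.800000, DF = 0.830204, PV = 1.494366
  t = 3.5000: CF_t = 1.800000, DF = 0.804851, PV = 1.448731
  t = 4.0000: CF_t = 1.800000, DF = 0.780272, PV = 1.404490
  t = 4.5000: CF_t = 1.800000, DF = 0.756444, PV = 1.361600
  t = 5.0000: CF_t = 1.800000, DF = 0.733344, PV = 1.320019
  t = 5.5000: CF_t = 1.800000, DF = 0.710949, PV = 1.279708
  t = 6.0000: CF_t = 1.800000, DF = 0.689238, PV = 1.240628
  t = 6.5000: CF_t = 1.800000, DF = 0.668190, PV = 1.202742
  t = 7.0000: CF_t = 1.800000, DF = 0.647785, PV = 1.166013
  t = 7.5000: CF_t = 1.800000, DF = 0.628003, PV = 1.130405
  t = 8.0000: CF_t = 1.800000, DF = 0.608825, PV = 1.095885
  t = 8.5000: CF_t = 1.800000, DF = 0.590232, PV = 1.062418
  t = 9.0000: CF_t = 1.800000, DF = 0.572208, PV = 1.029974
  t = 9.5000: CF_t = 1.800000, DF = 0.554734, PV = 0.998521
  t = 10.0000: CF_t = 101.800000, DF = 0.537793, PV = 54.747354
Price P = sum_t PV_t = 80.191140
Macaulay numerator sum_t t * PV_t:
  t * PV_t at t = 0.5000: 0.872516
  t * PV_t at t = 1.0000: 1.691742
  t * PV_t at t = 1.5000: 2.460119
  t * PV_t at t = 2.0000: 3.179989
  t * PV_t at t = 2.5000: 3.853598
  t * PV_t at t = 3.0000: 4.483099
  t * PV_t at t = 3.5000: 5.070560
  t * PV_t at t = 4.0000: 5.617960
  t * PV_t at t = 4.5000: 6.127198
  t * PV_t at t = 5.0000: 6.600095
  t * PV_t at t = 5.5000: 7.038395
  t * PV_t at t = 6.0000: 7.443770
  t * PV_t at t = 6.5000: 7.817823
  t * PV_t at t = 7.0000: 8.162088
  t * PV_t at t = 7.5000: 8.478037
  t * PV_t at t = 8.0000: 8.767076
  t * PV_t at t = 8.5000: 9.030556
  t * PV_t at t = 9.0000: 9.269767
  t * PV_t at t = 9.5000: 9.485947
  t * PV_t at t = 10.0000: 547.473537
Macaulay duration D = (sum_t t * PV_t) / P = 662.923872 / 80.191140 = 8.266797


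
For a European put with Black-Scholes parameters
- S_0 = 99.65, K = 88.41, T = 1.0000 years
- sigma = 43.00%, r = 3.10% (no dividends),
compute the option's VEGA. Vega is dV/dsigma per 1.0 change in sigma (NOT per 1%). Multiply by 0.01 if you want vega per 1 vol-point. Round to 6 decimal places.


d1 = 0.5654161889; d2 = 0.1354161889
phi(d1) = 0.3400079543; exp(-qT) = 1.0000000000; exp(-rT) = 0.9694755731
Vega = S * exp(-qT) * phi(d1) * sqrt(T) = 99.6500 * 1.0000000000 * 0.3400079543 * 1.0000000000 = 33.881793

Answer: Vega = 33.881793


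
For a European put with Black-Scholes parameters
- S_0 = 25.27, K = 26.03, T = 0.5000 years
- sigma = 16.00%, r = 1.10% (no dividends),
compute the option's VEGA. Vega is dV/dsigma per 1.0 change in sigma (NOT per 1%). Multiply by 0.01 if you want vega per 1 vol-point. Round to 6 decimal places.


Answer: Vega = 7.041519

Derivation:
d1 = -0.1567284291; d2 = -0.2698655141
phi(d1) = 0.3940724775; exp(-qT) = 1.0000000000; exp(-rT) = 0.9945150973
Vega = S * exp(-qT) * phi(d1) * sqrt(T) = 25.2700 * 1.0000000000 * 0.3940724775 * 0.7071067812 = 7.041519


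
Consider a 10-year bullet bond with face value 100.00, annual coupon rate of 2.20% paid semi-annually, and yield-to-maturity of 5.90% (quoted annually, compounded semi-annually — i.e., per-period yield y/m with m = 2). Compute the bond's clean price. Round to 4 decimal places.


Coupon per period c = face * coupon_rate / m = 1.100000
Periods per year m = 2; per-period yield y/m = 0.029500
Number of cashflows N = 20
Cashflows (t years, CF_t, discount factor 1/(1+y/m)^(m*t), PV):
  t = 0.5000: CF_t = 1.100000, DF = 0.971345, PV = 1.068480
  t = 1.0000: CF_t = 1.100000, DF = 0.943512, PV = 1.037863
  t = 1.5000: CF_t = 1.100000, DF = 0.916476, PV = 1.008123
  t = 2.0000: CF_t = 1.100000, DF = 0.890214, PV = 0.979236
  t = 2.5000: CF_t = 1.100000, DF = 0.864706, PV = 0.951176
  t = 3.0000: CF_t = 1.100000, DF = 0.839928, PV = 0.923920
  t = 3.5000: CF_t = 1.100000, DF = 0.815860, PV = 0.897446
  t = 4.0000: CF_t = 1.100000, DF = 0.792482, PV = 0.871730
  t = 4.5000: CF_t = 1.100000, DF = 0.769773, PV = 0.846751
  t = 5.0000: CF_t = 1.100000, DF = 0.747716, PV = 0.822487
  t = 5.5000: CF_t = 1.100000, DF = 0.726290, PV = 0.798919
  t = 6.0000: CF_t = 1.100000, DF = 0.705479, PV = 0.776026
  t = 6.5000: CF_t = 1.100000, DF = 0.685263, PV = 0.753790
  t = 7.0000: CF_t = 1.100000, DF = 0.665627, PV = 0.732190
  t = 7.5000: CF_t = 1.100000, DF = 0.646554, PV = 0.711209
  t = 8.0000: CF_t = 1.100000, DF = 0.628027, PV = 0.690830
  t = 8.5000: CF_t = 1.100000, DF = 0.610031, PV = 0.671034
  t = 9.0000: CF_t = 1.100000, DF = 0.592551, PV = 0.651806
  t = 9.5000: CF_t = 1.100000, DF = 0.575572, PV = 0.633129
  t = 10.0000: CF_t = 101.100000, DF = 0.559079, PV = 56.522861
Price P = sum_t PV_t = 72.349006

Answer: Price = 72.3490


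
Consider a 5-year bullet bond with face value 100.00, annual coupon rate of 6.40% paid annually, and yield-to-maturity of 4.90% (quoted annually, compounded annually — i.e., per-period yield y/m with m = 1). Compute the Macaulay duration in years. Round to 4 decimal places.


Answer: Macaulay duration = 4.4533 years

Derivation:
Coupon per period c = face * coupon_rate / m = 6.400000
Periods per year m = 1; per-period yield y/m = 0.049000
Number of cashflows N = 5
Cashflows (t years, CF_t, discount factor 1/(1+y/m)^(m*t), PV):
  t = 1.0000: CF_t = 6.400000, DF = 0.953289, PV = 6.101049
  t = 2.0000: CF_t = 6.400000, DF = 0.908760, PV = 5.816062
  t = 3.0000: CF_t = 6.400000, DF = 0.866310, PV = 5.544387
  t = 4.0000: CF_t = 6.400000, DF = 0.825844, PV = 5.285402
  t = 5.0000: CF_t = 106.400000, DF = 0.787268, PV = 83.765307
Price P = sum_t PV_t = 106.512206
Macaulay numerator sum_t t * PV_t:
  t * PV_t at t = 1.0000: 6.101049
  t * PV_t at t = 2.0000: 11.632123
  t * PV_t at t = 3.0000: 16.633160
  t * PV_t at t = 4.0000: 21.141608
  t * PV_t at t = 5.0000: 418.826537
Macaulay duration D = (sum_t t * PV_t) / P = 474.334477 / 106.512206 = 4.453334


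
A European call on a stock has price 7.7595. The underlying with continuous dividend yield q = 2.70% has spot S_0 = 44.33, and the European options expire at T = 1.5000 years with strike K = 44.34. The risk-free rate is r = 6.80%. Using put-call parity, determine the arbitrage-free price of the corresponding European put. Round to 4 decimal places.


Answer: Put price = 5.2293

Derivation:
Put-call parity: C - P = S_0 * exp(-qT) - K * exp(-rT).
S_0 * exp(-qT) = 44.3300 * 0.96030916 = 42.57050526
K * exp(-rT) = 44.3400 * 0.90302955 = 40.04033032
P = C - S*exp(-qT) + K*exp(-rT)
P = 7.7595 - 42.57050526 + 40.04033032 = 5.2293


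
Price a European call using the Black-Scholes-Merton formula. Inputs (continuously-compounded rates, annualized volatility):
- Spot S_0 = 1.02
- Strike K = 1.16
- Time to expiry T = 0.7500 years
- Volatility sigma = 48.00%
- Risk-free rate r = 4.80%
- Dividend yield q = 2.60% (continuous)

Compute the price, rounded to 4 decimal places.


d1 = (ln(S/K) + (r - q + 0.5*sigma^2) * T) / (sigma * sqrt(T)) = -0.06186640
d2 = d1 - sigma * sqrt(T) = -0.47755859
exp(-rT) = 0.96464029; exp(-qT) = 0.98068890
C = S_0 * exp(-qT) * N(d1) - K * exp(-rT) * N(d2)
N(d1) = 0.47533461; N(d2) = 0.31648221
C = 1.0200 * 0.98068890 * 0.47533461 - 1.1600 * 0.96464029 * 0.31648221 = 0.1213

Answer: Price = 0.1213


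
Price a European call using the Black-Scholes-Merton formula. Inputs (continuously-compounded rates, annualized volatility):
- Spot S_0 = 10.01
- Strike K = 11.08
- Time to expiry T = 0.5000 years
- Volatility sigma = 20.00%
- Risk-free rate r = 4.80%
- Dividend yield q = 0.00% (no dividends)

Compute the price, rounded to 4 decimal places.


Answer: Price = 0.2693

Derivation:
d1 = (ln(S/K) + (r - q + 0.5*sigma^2) * T) / (sigma * sqrt(T)) = -0.47770075
d2 = d1 - sigma * sqrt(T) = -0.61912211
exp(-rT) = 0.97628571; exp(-qT) = 1.00000000
C = S_0 * exp(-qT) * N(d1) - K * exp(-rT) * N(d2)
N(d1) = 0.31643161; N(d2) = 0.26791796
C = 10.0100 * 1.00000000 * 0.31643161 - 11.0800 * 0.97628571 * 0.26791796 = 0.2693


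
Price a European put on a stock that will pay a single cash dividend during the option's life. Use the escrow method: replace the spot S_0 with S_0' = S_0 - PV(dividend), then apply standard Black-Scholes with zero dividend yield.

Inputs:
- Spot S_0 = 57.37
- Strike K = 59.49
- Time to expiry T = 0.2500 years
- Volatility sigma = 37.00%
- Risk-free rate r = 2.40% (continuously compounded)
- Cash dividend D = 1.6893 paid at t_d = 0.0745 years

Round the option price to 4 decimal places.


PV(D) = D * exp(-r * t_d) = 1.6893 * 0.99821360 = 1.68628223
S_0' = S_0 - PV(D) = 57.3700 - 1.68628223 = 55.68371777
d1 = (ln(S_0'/K) + (r + sigma^2/2)*T) / (sigma*sqrt(T)) = -0.23247539
d2 = d1 - sigma*sqrt(T) = -0.41747539
exp(-rT) = 0.99401796
N(-d1) = 0.59191560; N(-d2) = 0.66183464
P = K * exp(-rT) * N(-d2) - S_0' * N(-d1) = 59.4900 * 0.99401796 * 0.66183464 - 55.68371777 * 0.59191560 = 6.1770

Answer: Price = 6.1770


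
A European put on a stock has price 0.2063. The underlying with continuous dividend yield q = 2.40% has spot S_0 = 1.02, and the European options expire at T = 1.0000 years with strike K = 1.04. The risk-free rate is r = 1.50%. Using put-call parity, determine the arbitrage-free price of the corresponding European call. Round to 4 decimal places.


Answer: Call price = 0.1776

Derivation:
Put-call parity: C - P = S_0 * exp(-qT) - K * exp(-rT).
S_0 * exp(-qT) = 1.0200 * 0.97628571 = 0.99581142
K * exp(-rT) = 1.0400 * 0.98511194 = 1.02451642
C = P + S*exp(-qT) - K*exp(-rT)
C = 0.2063 + 0.99581142 - 1.02451642 = 0.1776


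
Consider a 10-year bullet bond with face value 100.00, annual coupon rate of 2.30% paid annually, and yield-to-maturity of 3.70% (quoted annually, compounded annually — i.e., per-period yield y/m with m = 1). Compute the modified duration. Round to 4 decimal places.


Coupon per period c = face * coupon_rate / m = 2.300000
Periods per year m = 1; per-period yield y/m = 0.037000
Number of cashflows N = 10
Cashflows (t years, CF_t, discount factor 1/(1+y/m)^(m*t), PV):
  t = 1.0000: CF_t = 2.300000, DF = 0.964320, PV = 2.217936
  t = 2.0000: CF_t = 2.300000, DF = 0.929913, PV = 2.138801
  t = 3.0000: CF_t = 2.300000, DF = 0.896734, PV = 2.062489
  t = 4.0000: CF_t = 2.300000, DF = 0.864739, PV = 1.988899
  t = 5.0000: CF_t = 2.300000, DF = 0.833885, PV = 1.917936
  t = 6.0000: CF_t = 2.300000, DF = 0.804132, PV = 1.849504
  t = 7.0000: CF_t = 2.300000, DF = 0.775441, PV = 1.783514
  t = 8.0000: CF_t = 2.300000, DF = 0.747773, PV = 1.719879
  t = 9.0000: CF_t = 2.300000, DF = 0.721093, PV = 1.658514
  t = 10.0000: CF_t = 102.300000, DF = 0.695364, PV = 71.135775
Price P = sum_t PV_t = 88.473247
First compute Macaulay numerator sum_t t * PV_t:
  t * PV_t at t = 1.0000: 2.217936
  t * PV_t at t = 2.0000: 4.277601
  t * PV_t at t = 3.0000: 6.187466
  t * PV_t at t = 4.0000: 7.955597
  t * PV_t at t = 5.0000: 9.589679
  t * PV_t at t = 6.0000: 11.097025
  t * PV_t at t = 7.0000: 12.484599
  t * PV_t at t = 8.0000: 13.759029
  t * PV_t at t = 9.0000: 14.926622
  t * PV_t at t = 10.0000: 711.357754
Macaulay duration D = 793.853308 / 88.473247 = 8.972806
Modified duration = D / (1 + y/m) = 8.972806 / (1 + 0.037000) = 8.652658

Answer: Modified duration = 8.6527


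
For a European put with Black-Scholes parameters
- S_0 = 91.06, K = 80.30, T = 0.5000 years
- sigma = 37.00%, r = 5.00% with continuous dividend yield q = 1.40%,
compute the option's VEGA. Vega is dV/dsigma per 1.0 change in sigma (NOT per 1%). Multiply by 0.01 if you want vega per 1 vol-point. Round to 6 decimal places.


Answer: Vega = 20.239479

Derivation:
d1 = 0.6802520465; d2 = 0.4186225375
phi(d1) = 0.3165386409; exp(-qT) = 0.9930244429; exp(-rT) = 0.9753099120
Vega = S * exp(-qT) * phi(d1) * sqrt(T) = 91.0600 * 0.9930244429 * 0.3165386409 * 0.7071067812 = 20.239479


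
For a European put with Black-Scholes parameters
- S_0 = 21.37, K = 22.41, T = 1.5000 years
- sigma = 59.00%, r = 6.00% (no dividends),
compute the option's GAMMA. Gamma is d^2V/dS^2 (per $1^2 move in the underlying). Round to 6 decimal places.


Answer: Gamma = 0.023653

Derivation:
d1 = 0.4200885724; d2 = -0.3025109017
phi(d1) = 0.3652490835; exp(-qT) = 1.0000000000; exp(-rT) = 0.9139311853
Gamma = exp(-qT) * phi(d1) / (S * sigma * sqrt(T)) = 1.0000000000 * 0.3652490835 / (21.3700 * 0.5900 * 1.2247448714) = 0.023653


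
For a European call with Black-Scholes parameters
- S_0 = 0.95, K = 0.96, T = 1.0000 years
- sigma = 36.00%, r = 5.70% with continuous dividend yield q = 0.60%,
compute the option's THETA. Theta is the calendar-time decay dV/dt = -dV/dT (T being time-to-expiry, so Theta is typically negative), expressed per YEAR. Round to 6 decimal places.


d1 = 0.2925797226; d2 = -0.0674202774
phi(d1) = 0.3822272392; exp(-qT) = 0.9940179641; exp(-rT) = 0.9445940694
Theta = -S*exp(-qT)*phi(d1)*sigma/(2*sqrt(T)) - r*K*exp(-rT)*N(d2) + q*S*exp(-qT)*N(d1)
N(d1) = 0.6150782926; N(d2) = 0.4731235634; sqrt(T) = 1.0000000000
Term 1 = -0.9500 * 0.9940179641 * 0.3822272392 * 0.3600 / (2 * 1.0000000000) = -0.0649698669
Term 2 = -0.0570 * 0.9600 * 0.9445940694 * 0.4731235634 = -0.0244548994
Term 3 = 0.0060 * 0.9500 * 0.9940179641 * 0.6150782926 = 0.0034849736
Theta = -0.0649698669 + (-0.0244548994) + (0.0034849736) = -0.085940

Answer: Theta = -0.085940


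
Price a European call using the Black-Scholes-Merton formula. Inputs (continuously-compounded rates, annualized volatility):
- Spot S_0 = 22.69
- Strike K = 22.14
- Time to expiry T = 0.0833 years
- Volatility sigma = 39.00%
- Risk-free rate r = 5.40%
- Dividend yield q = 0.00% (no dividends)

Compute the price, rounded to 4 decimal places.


Answer: Price = 1.3617

Derivation:
d1 = (ln(S/K) + (r - q + 0.5*sigma^2) * T) / (sigma * sqrt(T)) = 0.31424387
d2 = d1 - sigma * sqrt(T) = 0.20168309
exp(-rT) = 0.99551190; exp(-qT) = 1.00000000
C = S_0 * exp(-qT) * N(d1) - K * exp(-rT) * N(d2)
N(d1) = 0.62333209; N(d2) = 0.57991776
C = 22.6900 * 1.00000000 * 0.62333209 - 22.1400 * 0.99551190 * 0.57991776 = 1.3617


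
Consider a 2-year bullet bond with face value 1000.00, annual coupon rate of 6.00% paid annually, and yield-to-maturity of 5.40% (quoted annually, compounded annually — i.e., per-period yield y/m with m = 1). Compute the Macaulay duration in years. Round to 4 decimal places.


Answer: Macaulay duration = 1.9437 years

Derivation:
Coupon per period c = face * coupon_rate / m = 60.000000
Periods per year m = 1; per-period yield y/m = 0.054000
Number of cashflows N = 2
Cashflows (t years, CF_t, discount factor 1/(1+y/m)^(m*t), PV):
  t = 1.0000: CF_t = 60.000000, DF = 0.948767, PV = 56.925996
  t = 2.0000: CF_t = 1060.000000, DF = 0.900158, PV = 954.167552
Price P = sum_t PV_t = 1011.093548
Macaulay numerator sum_t t * PV_t:
  t * PV_t at t = 1.0000: 56.925996
  t * PV_t at t = 2.0000: 1908.335104
Macaulay duration D = (sum_t t * PV_t) / P = 1965.261100 / 1011.093548 = 1.943699


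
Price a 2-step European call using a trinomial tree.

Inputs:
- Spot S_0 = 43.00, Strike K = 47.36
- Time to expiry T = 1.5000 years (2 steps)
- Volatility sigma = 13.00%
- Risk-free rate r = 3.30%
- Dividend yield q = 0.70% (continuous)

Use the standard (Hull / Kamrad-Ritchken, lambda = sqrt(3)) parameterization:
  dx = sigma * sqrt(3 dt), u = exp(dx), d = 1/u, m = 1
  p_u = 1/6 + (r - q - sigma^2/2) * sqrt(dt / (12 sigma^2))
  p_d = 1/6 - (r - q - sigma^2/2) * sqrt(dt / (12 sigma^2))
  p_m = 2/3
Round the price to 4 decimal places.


Answer: Price = V(0,0) = 1.8631

Derivation:
dt = T/N = 0.750000; dx = sigma*sqrt(3*dt) = 0.195000
u = exp(dx) = 1.215311; d = 1/u = 0.822835
p_u = 0.200417, p_m = 0.666667, p_d = 0.132917
Discount per step: exp(-r*dt) = 0.975554
Stock lattice S(k, j) with j the centered position index:
  k=0: S(0,+0) = 43.0000
  k=1: S(1,-1) = 35.3819; S(1,+0) = 43.0000; S(1,+1) = 52.2584
  k=2: S(2,-2) = 29.1134; S(2,-1) = 35.3819; S(2,+0) = 43.0000; S(2,+1) = 52.2584; S(2,+2) = 63.5102
Terminal payoffs V(N, j) = max(S_T - K, 0):
  V(2,-2) = 0.000000; V(2,-1) = 0.000000; V(2,+0) = 0.000000; V(2,+1) = 4.898372; V(2,+2) = 16.150174
Backward induction: V(k, j) = exp(-r*dt) * [p_u * V(k+1, j+1) + p_m * V(k+1, j) + p_d * V(k+1, j-1)]
  V(1,-1) = exp(-r*dt) * [p_u*0.000000 + p_m*0.000000 + p_d*0.000000] = 0.000000
  V(1,+0) = exp(-r*dt) * [p_u*4.898372 + p_m*0.000000 + p_d*0.000000] = 0.957716
  V(1,+1) = exp(-r*dt) * [p_u*16.150174 + p_m*4.898372 + p_d*0.000000] = 6.343388
  V(0,+0) = exp(-r*dt) * [p_u*6.343388 + p_m*0.957716 + p_d*0.000000] = 1.863111


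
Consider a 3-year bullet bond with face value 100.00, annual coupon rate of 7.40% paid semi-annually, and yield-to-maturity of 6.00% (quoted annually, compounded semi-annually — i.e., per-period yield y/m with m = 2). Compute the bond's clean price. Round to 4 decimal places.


Answer: Price = 103.7920

Derivation:
Coupon per period c = face * coupon_rate / m = 3.700000
Periods per year m = 2; per-period yield y/m = 0.030000
Number of cashflows N = 6
Cashflows (t years, CF_t, discount factor 1/(1+y/m)^(m*t), PV):
  t = 0.5000: CF_t = 3.700000, DF = 0.970874, PV = 3.592233
  t = 1.0000: CF_t = 3.700000, DF = 0.942596, PV = 3.487605
  t = 1.5000: CF_t = 3.700000, DF = 0.915142, PV = 3.386024
  t = 2.0000: CF_t = 3.700000, DF = 0.888487, PV = 3.287402
  t = 2.5000: CF_t = 3.700000, DF = 0.862609, PV = 3.191653
  t = 3.0000: CF_t = 103.700000, DF = 0.837484, PV = 86.847117
Price P = sum_t PV_t = 103.792034


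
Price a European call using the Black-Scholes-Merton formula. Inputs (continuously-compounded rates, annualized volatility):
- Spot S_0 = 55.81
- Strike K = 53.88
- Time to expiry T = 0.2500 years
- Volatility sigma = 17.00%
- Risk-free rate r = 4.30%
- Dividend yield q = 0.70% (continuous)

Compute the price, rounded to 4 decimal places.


d1 = (ln(S/K) + (r - q + 0.5*sigma^2) * T) / (sigma * sqrt(T)) = 0.56242604
d2 = d1 - sigma * sqrt(T) = 0.47742604
exp(-rT) = 0.98930757; exp(-qT) = 0.99825153
C = S_0 * exp(-qT) * N(d1) - K * exp(-rT) * N(d2)
N(d1) = 0.71308711; N(d2) = 0.68347061
C = 55.8100 * 0.99825153 * 0.71308711 - 53.8800 * 0.98930757 * 0.68347061 = 3.2962

Answer: Price = 3.2962


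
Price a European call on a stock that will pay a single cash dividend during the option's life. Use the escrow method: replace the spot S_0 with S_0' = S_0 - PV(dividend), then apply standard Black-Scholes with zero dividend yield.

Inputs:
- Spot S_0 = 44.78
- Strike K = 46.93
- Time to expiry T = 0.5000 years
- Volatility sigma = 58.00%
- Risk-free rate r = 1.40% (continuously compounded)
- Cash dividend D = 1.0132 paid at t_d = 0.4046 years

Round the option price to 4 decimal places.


Answer: Price = 6.0111

Derivation:
PV(D) = D * exp(-r * t_d) = 1.0132 * 0.99435161 = 1.00747705
S_0' = S_0 - PV(D) = 44.7800 - 1.00747705 = 43.77252295
d1 = (ln(S_0'/K) + (r + sigma^2/2)*T) / (sigma*sqrt(T)) = 0.05229947
d2 = d1 - sigma*sqrt(T) = -0.35782246
exp(-rT) = 0.99302444
N(d1) = 0.52085496; N(d2) = 0.36023809
C = S_0' * N(d1) - K * exp(-rT) * N(d2) = 43.77252295 * 0.52085496 - 46.9300 * 0.99302444 * 0.36023809 = 6.0111


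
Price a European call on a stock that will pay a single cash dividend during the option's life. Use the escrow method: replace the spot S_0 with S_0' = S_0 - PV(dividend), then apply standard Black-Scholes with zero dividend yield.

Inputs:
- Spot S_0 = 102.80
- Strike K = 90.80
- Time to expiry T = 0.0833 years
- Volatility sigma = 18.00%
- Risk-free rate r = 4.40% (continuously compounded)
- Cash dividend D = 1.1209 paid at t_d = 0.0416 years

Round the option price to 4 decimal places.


Answer: Price = 11.2345

Derivation:
PV(D) = D * exp(-r * t_d) = 1.1209 * 0.99817127 = 1.11885018
S_0' = S_0 - PV(D) = 102.8000 - 1.11885018 = 101.68114982
d1 = (ln(S_0'/K) + (r + sigma^2/2)*T) / (sigma*sqrt(T)) = 2.27516336
d2 = d1 - sigma*sqrt(T) = 2.22321223
exp(-rT) = 0.99634151
N(d1) = 0.98855193; N(d2) = 0.98689925
C = S_0' * N(d1) - K * exp(-rT) * N(d2) = 101.68114982 * 0.98855193 - 90.8000 * 0.99634151 * 0.98689925 = 11.2345


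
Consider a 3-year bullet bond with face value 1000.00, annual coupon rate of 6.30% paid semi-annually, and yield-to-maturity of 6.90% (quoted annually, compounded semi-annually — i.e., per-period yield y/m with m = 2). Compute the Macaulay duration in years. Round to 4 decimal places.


Coupon per period c = face * coupon_rate / m = 31.500000
Periods per year m = 2; per-period yield y/m = 0.034500
Number of cashflows N = 6
Cashflows (t years, CF_t, discount factor 1/(1+y/m)^(m*t), PV):
  t = 0.5000: CF_t = 31.500000, DF = 0.966651, PV = 30.449493
  t = 1.0000: CF_t = 31.500000, DF = 0.934413, PV = 29.434019
  t = 1.5000: CF_t = 31.500000, DF = 0.903251, PV = 28.452411
  t = 2.0000: CF_t = 31.500000, DF = 0.873128, PV = 27.503539
  t = 2.5000: CF_t = 31.500000, DF = 0.844010, PV = 26.586311
  t = 3.0000: CF_t = 1031.500000, DF = 0.815863, PV = 841.562281
Price P = sum_t PV_t = 983.988053
Macaulay numerator sum_t t * PV_t:
  t * PV_t at t = 0.5000: 15.224746
  t * PV_t at t = 1.0000: 29.434019
  t * PV_t at t = 1.5000: 42.678616
  t * PV_t at t = 2.0000: 55.007077
  t * PV_t at t = 2.5000: 66.465777
  t * PV_t at t = 3.0000: 2524.686844
Macaulay duration D = (sum_t t * PV_t) / P = 2733.497080 / 983.988053 = 2.777978

Answer: Macaulay duration = 2.7780 years


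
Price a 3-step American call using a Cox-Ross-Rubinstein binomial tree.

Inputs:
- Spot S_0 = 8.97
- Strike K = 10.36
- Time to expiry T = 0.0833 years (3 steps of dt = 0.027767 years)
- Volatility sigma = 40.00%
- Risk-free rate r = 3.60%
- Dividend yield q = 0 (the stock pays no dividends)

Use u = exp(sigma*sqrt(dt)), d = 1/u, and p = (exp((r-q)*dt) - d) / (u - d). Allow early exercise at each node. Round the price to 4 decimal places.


dt = T/N = 0.027767
u = exp(sigma*sqrt(dt)) = 1.068925; d = 1/u = 0.935519
p = (exp((r-q)*dt) - d) / (u - d) = 0.490840
Discount per step: exp(-r*dt) = 0.999001
Stock lattice S(k, i) with i counting down-moves:
  k=0: S(0,0) = 8.9700
  k=1: S(1,0) = 9.5883; S(1,1) = 8.3916
  k=2: S(2,0) = 10.2491; S(2,1) = 8.9700; S(2,2) = 7.8505
  k=3: S(3,0) = 10.9555; S(3,1) = 9.5883; S(3,2) = 8.3916; S(3,3) = 7.3443
Terminal payoffs V(N, i) = max(S_T - K, 0):
  V(3,0) = 0.595544; V(3,1) = 0.000000; V(3,2) = 0.000000; V(3,3) = 0.000000
Backward induction: V(k, i) = exp(-r*dt) * [p * V(k+1, i) + (1-p) * V(k+1, i+1)]; then take max(V_cont, immediate exercise) for American.
  V(2,0) = exp(-r*dt) * [p*0.595544 + (1-p)*0.000000] = 0.292025; exercise = 0.000000; V(2,0) = max -> 0.292025
  V(2,1) = exp(-r*dt) * [p*0.000000 + (1-p)*0.000000] = 0.000000; exercise = 0.000000; V(2,1) = max -> 0.000000
  V(2,2) = exp(-r*dt) * [p*0.000000 + (1-p)*0.000000] = 0.000000; exercise = 0.000000; V(2,2) = max -> 0.000000
  V(1,0) = exp(-r*dt) * [p*0.292025 + (1-p)*0.000000] = 0.143194; exercise = 0.000000; V(1,0) = max -> 0.143194
  V(1,1) = exp(-r*dt) * [p*0.000000 + (1-p)*0.000000] = 0.000000; exercise = 0.000000; V(1,1) = max -> 0.000000
  V(0,0) = exp(-r*dt) * [p*0.143194 + (1-p)*0.000000] = 0.070215; exercise = 0.000000; V(0,0) = max -> 0.070215

Answer: Price = V(0,0) = 0.0702


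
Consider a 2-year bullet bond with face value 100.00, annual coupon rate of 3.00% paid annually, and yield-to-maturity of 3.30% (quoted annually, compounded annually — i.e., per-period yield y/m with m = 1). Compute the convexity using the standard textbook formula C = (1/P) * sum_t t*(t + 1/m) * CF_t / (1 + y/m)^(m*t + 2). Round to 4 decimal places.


Coupon per period c = face * coupon_rate / m = 3.000000
Periods per year m = 1; per-period yield y/m = 0.033000
Number of cashflows N = 2
Cashflows (t years, CF_t, discount factor 1/(1+y/m)^(m*t), PV):
  t = 1.0000: CF_t = 3.000000, DF = 0.968054, PV = 2.904163
  t = 2.0000: CF_t = 103.000000, DF = 0.937129, PV = 96.524282
Price P = sum_t PV_t = 99.428445
Convexity numerator sum_t t*(t + 1/m) * CF_t / (1+y/m)^(m*t + 2):
  t = 1.0000: term = 5.443150
  t = 2.0000: term = 542.734200
Convexity = (1/P) * sum = 548.177350 / 99.428445 = 5.513285

Answer: Convexity = 5.5133


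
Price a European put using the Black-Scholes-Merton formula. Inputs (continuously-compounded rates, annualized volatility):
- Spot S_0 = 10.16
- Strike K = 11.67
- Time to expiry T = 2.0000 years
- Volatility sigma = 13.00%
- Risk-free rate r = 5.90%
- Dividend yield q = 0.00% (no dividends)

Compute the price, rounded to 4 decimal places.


d1 = (ln(S/K) + (r - q + 0.5*sigma^2) * T) / (sigma * sqrt(T)) = -0.01992412
d2 = d1 - sigma * sqrt(T) = -0.20377188
exp(-rT) = 0.88869605; exp(-qT) = 1.00000000
P = K * exp(-rT) * N(-d2) - S_0 * exp(-qT) * N(-d1)
N(-d1) = 0.50794805; N(-d2) = 0.58073412
P = 11.6700 * 0.88869605 * 0.58073412 - 10.1600 * 1.00000000 * 0.50794805 = 0.8621

Answer: Price = 0.8621


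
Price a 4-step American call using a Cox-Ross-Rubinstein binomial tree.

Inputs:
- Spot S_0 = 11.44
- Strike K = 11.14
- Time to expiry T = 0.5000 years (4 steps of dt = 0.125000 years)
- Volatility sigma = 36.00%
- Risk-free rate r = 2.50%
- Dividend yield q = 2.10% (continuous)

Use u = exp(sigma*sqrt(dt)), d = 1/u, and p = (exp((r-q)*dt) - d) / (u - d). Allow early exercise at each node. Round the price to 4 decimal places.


Answer: Price = V(0,0) = 1.2798

Derivation:
dt = T/N = 0.125000
u = exp(sigma*sqrt(dt)) = 1.135734; d = 1/u = 0.880488
p = (exp((r-q)*dt) - d) / (u - d) = 0.470182
Discount per step: exp(-r*dt) = 0.996880
Stock lattice S(k, i) with i counting down-moves:
  k=0: S(0,0) = 11.4400
  k=1: S(1,0) = 12.9928; S(1,1) = 10.0728
  k=2: S(2,0) = 14.7564; S(2,1) = 11.4400; S(2,2) = 8.8690
  k=3: S(3,0) = 16.7593; S(3,1) = 12.9928; S(3,2) = 10.0728; S(3,3) = 7.8090
  k=4: S(4,0) = 19.0341; S(4,1) = 14.7564; S(4,2) = 11.4400; S(4,3) = 8.8690; S(4,4) = 6.8757
Terminal payoffs V(N, i) = max(S_T - K, 0):
  V(4,0) = 7.894114; V(4,1) = 3.616364; V(4,2) = 0.300000; V(4,3) = 0.000000; V(4,4) = 0.000000
Backward induction: V(k, i) = exp(-r*dt) * [p * V(k+1, i) + (1-p) * V(k+1, i+1)]; then take max(V_cont, immediate exercise) for American.
  V(3,0) = exp(-r*dt) * [p*7.894114 + (1-p)*3.616364] = 5.610128; exercise = 5.619305; V(3,0) = max -> 5.619305
  V(3,1) = exp(-r*dt) * [p*3.616364 + (1-p)*0.300000] = 1.853495; exercise = 1.852798; V(3,1) = max -> 1.853495
  V(3,2) = exp(-r*dt) * [p*0.300000 + (1-p)*0.000000] = 0.140615; exercise = 0.000000; V(3,2) = max -> 0.140615
  V(3,3) = exp(-r*dt) * [p*0.000000 + (1-p)*0.000000] = 0.000000; exercise = 0.000000; V(3,3) = max -> 0.000000
  V(2,0) = exp(-r*dt) * [p*5.619305 + (1-p)*1.853495] = 3.612805; exercise = 3.616364; V(2,0) = max -> 3.616364
  V(2,1) = exp(-r*dt) * [p*1.853495 + (1-p)*0.140615] = 0.943029; exercise = 0.300000; V(2,1) = max -> 0.943029
  V(2,2) = exp(-r*dt) * [p*0.140615 + (1-p)*0.000000] = 0.065908; exercise = 0.000000; V(2,2) = max -> 0.065908
  V(1,0) = exp(-r*dt) * [p*3.616364 + (1-p)*0.943029] = 2.193120; exercise = 1.852798; V(1,0) = max -> 2.193120
  V(1,1) = exp(-r*dt) * [p*0.943029 + (1-p)*0.065908] = 0.476823; exercise = 0.000000; V(1,1) = max -> 0.476823
  V(0,0) = exp(-r*dt) * [p*2.193120 + (1-p)*0.476823] = 1.279790; exercise = 0.300000; V(0,0) = max -> 1.279790


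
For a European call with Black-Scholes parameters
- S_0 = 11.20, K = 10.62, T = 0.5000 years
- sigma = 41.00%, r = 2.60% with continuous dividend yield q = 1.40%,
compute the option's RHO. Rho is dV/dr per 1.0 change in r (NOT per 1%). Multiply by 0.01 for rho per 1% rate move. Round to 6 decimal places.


Answer: Rho = 2.744330

Derivation:
d1 = 0.3490684796; d2 = 0.0591546993
phi(d1) = 0.3753625444; exp(-qT) = 0.9930244429; exp(-rT) = 0.9870841350
N(d2) = 0.5235855544
Rho = K*T*exp(-rT)*N(d2) = 10.6200 * 0.5000 * 0.9870841350 * 0.5235855544 = 2.744330


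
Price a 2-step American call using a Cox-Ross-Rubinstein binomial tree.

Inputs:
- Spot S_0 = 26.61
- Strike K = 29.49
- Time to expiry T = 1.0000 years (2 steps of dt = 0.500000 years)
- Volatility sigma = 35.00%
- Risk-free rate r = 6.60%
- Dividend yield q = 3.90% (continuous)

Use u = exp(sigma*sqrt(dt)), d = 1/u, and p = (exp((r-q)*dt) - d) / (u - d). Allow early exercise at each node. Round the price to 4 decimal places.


dt = T/N = 0.500000
u = exp(sigma*sqrt(dt)) = 1.280803; d = 1/u = 0.780760
p = (exp((r-q)*dt) - d) / (u - d) = 0.465623
Discount per step: exp(-r*dt) = 0.967539
Stock lattice S(k, i) with i counting down-moves:
  k=0: S(0,0) = 26.6100
  k=1: S(1,0) = 34.0822; S(1,1) = 20.7760
  k=2: S(2,0) = 43.6526; S(2,1) = 26.6100; S(2,2) = 16.2211
Terminal payoffs V(N, i) = max(S_T - K, 0):
  V(2,0) = 14.162556; V(2,1) = 0.000000; V(2,2) = 0.000000
Backward induction: V(k, i) = exp(-r*dt) * [p * V(k+1, i) + (1-p) * V(k+1, i+1)]; then take max(V_cont, immediate exercise) for American.
  V(1,0) = exp(-r*dt) * [p*14.162556 + (1-p)*0.000000] = 6.380344; exercise = 4.592173; V(1,0) = max -> 6.380344
  V(1,1) = exp(-r*dt) * [p*0.000000 + (1-p)*0.000000] = 0.000000; exercise = 0.000000; V(1,1) = max -> 0.000000
  V(0,0) = exp(-r*dt) * [p*6.380344 + (1-p)*0.000000] = 2.874396; exercise = 0.000000; V(0,0) = max -> 2.874396

Answer: Price = V(0,0) = 2.8744


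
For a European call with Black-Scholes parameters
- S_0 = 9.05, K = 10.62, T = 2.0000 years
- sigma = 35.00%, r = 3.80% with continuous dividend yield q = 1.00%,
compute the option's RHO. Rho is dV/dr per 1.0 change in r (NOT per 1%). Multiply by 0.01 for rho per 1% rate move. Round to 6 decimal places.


Answer: Rho = 6.371019

Derivation:
d1 = 0.0374276506; d2 = -0.4575470962
phi(d1) = 0.3986629533; exp(-qT) = 0.9801986733; exp(-rT) = 0.9268162066
N(d2) = 0.3236389296
Rho = K*T*exp(-rT)*N(d2) = 10.6200 * 2.0000 * 0.9268162066 * 0.3236389296 = 6.371019


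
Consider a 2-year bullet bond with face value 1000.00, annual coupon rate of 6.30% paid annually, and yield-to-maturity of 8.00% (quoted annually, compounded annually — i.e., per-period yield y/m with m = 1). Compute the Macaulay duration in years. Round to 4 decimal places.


Coupon per period c = face * coupon_rate / m = 63.000000
Periods per year m = 1; per-period yield y/m = 0.080000
Number of cashflows N = 2
Cashflows (t years, CF_t, discount factor 1/(1+y/m)^(m*t), PV):
  t = 1.0000: CF_t = 63.000000, DF = 0.925926, PV = 58.333333
  t = 2.0000: CF_t = 1063.000000, DF = 0.857339, PV = 911.351166
Price P = sum_t PV_t = 969.684499
Macaulay numerator sum_t t * PV_t:
  t * PV_t at t = 1.0000: 58.333333
  t * PV_t at t = 2.0000: 1822.702332
Macaulay duration D = (sum_t t * PV_t) / P = 1881.035665 / 969.684499 = 1.939843

Answer: Macaulay duration = 1.9398 years


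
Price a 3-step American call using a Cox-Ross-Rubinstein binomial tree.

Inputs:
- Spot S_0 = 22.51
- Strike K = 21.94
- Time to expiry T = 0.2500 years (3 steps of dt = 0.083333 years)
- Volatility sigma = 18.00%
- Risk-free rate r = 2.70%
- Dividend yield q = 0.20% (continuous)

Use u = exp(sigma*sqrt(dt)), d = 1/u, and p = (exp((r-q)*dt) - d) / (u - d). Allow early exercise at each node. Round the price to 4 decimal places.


Answer: Price = V(0,0) = 1.2343

Derivation:
dt = T/N = 0.083333
u = exp(sigma*sqrt(dt)) = 1.053335; d = 1/u = 0.949365
p = (exp((r-q)*dt) - d) / (u - d) = 0.507071
Discount per step: exp(-r*dt) = 0.997753
Stock lattice S(k, i) with i counting down-moves:
  k=0: S(0,0) = 22.5100
  k=1: S(1,0) = 23.7106; S(1,1) = 21.3702
  k=2: S(2,0) = 24.9752; S(2,1) = 22.5100; S(2,2) = 20.2881
  k=3: S(3,0) = 26.3072; S(3,1) = 23.7106; S(3,2) = 21.3702; S(3,3) = 19.2609
Terminal payoffs V(N, i) = max(S_T - K, 0):
  V(3,0) = 4.367241; V(3,1) = 1.770576; V(3,2) = 0.000000; V(3,3) = 0.000000
Backward induction: V(k, i) = exp(-r*dt) * [p * V(k+1, i) + (1-p) * V(k+1, i+1)]; then take max(V_cont, immediate exercise) for American.
  V(2,0) = exp(-r*dt) * [p*4.367241 + (1-p)*1.770576] = 3.080332; exercise = 3.035184; V(2,0) = max -> 3.080332
  V(2,1) = exp(-r*dt) * [p*1.770576 + (1-p)*0.000000] = 0.895790; exercise = 0.570000; V(2,1) = max -> 0.895790
  V(2,2) = exp(-r*dt) * [p*0.000000 + (1-p)*0.000000] = 0.000000; exercise = 0.000000; V(2,2) = max -> 0.000000
  V(1,0) = exp(-r*dt) * [p*3.080332 + (1-p)*0.895790] = 1.999006; exercise = 1.770576; V(1,0) = max -> 1.999006
  V(1,1) = exp(-r*dt) * [p*0.895790 + (1-p)*0.000000] = 0.453209; exercise = 0.000000; V(1,1) = max -> 0.453209
  V(0,0) = exp(-r*dt) * [p*1.999006 + (1-p)*0.453209] = 1.234258; exercise = 0.570000; V(0,0) = max -> 1.234258


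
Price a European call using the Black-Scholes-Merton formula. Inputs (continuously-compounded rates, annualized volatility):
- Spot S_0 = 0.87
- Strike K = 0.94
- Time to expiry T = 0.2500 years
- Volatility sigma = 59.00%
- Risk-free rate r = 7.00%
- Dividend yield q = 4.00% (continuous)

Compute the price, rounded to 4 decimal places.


d1 = (ln(S/K) + (r - q + 0.5*sigma^2) * T) / (sigma * sqrt(T)) = -0.08940394
d2 = d1 - sigma * sqrt(T) = -0.38440394
exp(-rT) = 0.98265224; exp(-qT) = 0.99004983
C = S_0 * exp(-qT) * N(d1) - K * exp(-rT) * N(d2)
N(d1) = 0.46438044; N(d2) = 0.35033954
C = 0.8700 * 0.99004983 * 0.46438044 - 0.9400 * 0.98265224 * 0.35033954 = 0.0764

Answer: Price = 0.0764


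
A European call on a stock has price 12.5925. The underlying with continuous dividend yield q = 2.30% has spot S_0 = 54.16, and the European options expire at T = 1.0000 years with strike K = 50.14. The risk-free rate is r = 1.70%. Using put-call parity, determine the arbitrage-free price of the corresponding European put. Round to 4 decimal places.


Put-call parity: C - P = S_0 * exp(-qT) - K * exp(-rT).
S_0 * exp(-qT) = 54.1600 * 0.97726248 = 52.92853612
K * exp(-rT) = 50.1400 * 0.98314368 = 49.29482435
P = C - S*exp(-qT) + K*exp(-rT)
P = 12.5925 - 52.92853612 + 49.29482435 = 8.9588

Answer: Put price = 8.9588


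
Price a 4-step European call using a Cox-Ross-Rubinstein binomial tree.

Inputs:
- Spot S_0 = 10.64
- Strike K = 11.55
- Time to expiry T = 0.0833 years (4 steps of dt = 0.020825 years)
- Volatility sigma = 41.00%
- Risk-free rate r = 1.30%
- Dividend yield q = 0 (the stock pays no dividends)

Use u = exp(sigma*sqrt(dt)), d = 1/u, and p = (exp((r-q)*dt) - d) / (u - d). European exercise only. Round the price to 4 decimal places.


dt = T/N = 0.020825
u = exp(sigma*sqrt(dt)) = 1.060952; d = 1/u = 0.942550
p = (exp((r-q)*dt) - d) / (u - d) = 0.487499
Discount per step: exp(-r*dt) = 0.999729
Stock lattice S(k, i) with i counting down-moves:
  k=0: S(0,0) = 10.6400
  k=1: S(1,0) = 11.2885; S(1,1) = 10.0287
  k=2: S(2,0) = 11.9766; S(2,1) = 10.6400; S(2,2) = 9.4526
  k=3: S(3,0) = 12.7066; S(3,1) = 11.2885; S(3,2) = 10.0287; S(3,3) = 8.9095
  k=4: S(4,0) = 13.4811; S(4,1) = 11.9766; S(4,2) = 10.6400; S(4,3) = 9.4526; S(4,4) = 8.3977
Terminal payoffs V(N, i) = max(S_T - K, 0):
  V(4,0) = 1.931074; V(4,1) = 0.426586; V(4,2) = 0.000000; V(4,3) = 0.000000; V(4,4) = 0.000000
Backward induction: V(k, i) = exp(-r*dt) * [p * V(k+1, i) + (1-p) * V(k+1, i+1)].
  V(3,0) = exp(-r*dt) * [p*1.931074 + (1-p)*0.426586] = 1.159709
  V(3,1) = exp(-r*dt) * [p*0.426586 + (1-p)*0.000000] = 0.207904
  V(3,2) = exp(-r*dt) * [p*0.000000 + (1-p)*0.000000] = 0.000000
  V(3,3) = exp(-r*dt) * [p*0.000000 + (1-p)*0.000000] = 0.000000
  V(2,0) = exp(-r*dt) * [p*1.159709 + (1-p)*0.207904] = 0.671727
  V(2,1) = exp(-r*dt) * [p*0.207904 + (1-p)*0.000000] = 0.101326
  V(2,2) = exp(-r*dt) * [p*0.000000 + (1-p)*0.000000] = 0.000000
  V(1,0) = exp(-r*dt) * [p*0.671727 + (1-p)*0.101326] = 0.379293
  V(1,1) = exp(-r*dt) * [p*0.101326 + (1-p)*0.000000] = 0.049383
  V(0,0) = exp(-r*dt) * [p*0.379293 + (1-p)*0.049383] = 0.210157

Answer: Price = V(0,0) = 0.2102


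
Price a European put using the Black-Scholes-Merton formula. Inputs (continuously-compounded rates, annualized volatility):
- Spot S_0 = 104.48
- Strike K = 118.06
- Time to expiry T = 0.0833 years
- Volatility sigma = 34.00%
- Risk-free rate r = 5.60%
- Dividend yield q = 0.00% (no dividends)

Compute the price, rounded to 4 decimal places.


d1 = (ln(S/K) + (r - q + 0.5*sigma^2) * T) / (sigma * sqrt(T)) = -1.14865855
d2 = d1 - sigma * sqrt(T) = -1.24678846
exp(-rT) = 0.99534606; exp(-qT) = 1.00000000
P = K * exp(-rT) * N(-d2) - S_0 * exp(-qT) * N(-d1)
N(-d1) = 0.87465160; N(-d2) = 0.89376246
P = 118.0600 * 0.99534606 * 0.89376246 - 104.4800 * 1.00000000 * 0.87465160 = 13.6429

Answer: Price = 13.6429


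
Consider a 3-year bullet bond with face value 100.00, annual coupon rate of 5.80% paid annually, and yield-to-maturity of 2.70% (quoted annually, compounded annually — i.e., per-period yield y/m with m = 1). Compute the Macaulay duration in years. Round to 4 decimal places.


Coupon per period c = face * coupon_rate / m = 5.800000
Periods per year m = 1; per-period yield y/m = 0.027000
Number of cashflows N = 3
Cashflows (t years, CF_t, discount factor 1/(1+y/m)^(m*t), PV):
  t = 1.0000: CF_t = 5.800000, DF = 0.973710, PV = 5.647517
  t = 2.0000: CF_t = 5.800000, DF = 0.948111, PV = 5.499043
  t = 3.0000: CF_t = 105.800000, DF = 0.923185, PV = 97.672957
Price P = sum_t PV_t = 108.819517
Macaulay numerator sum_t t * PV_t:
  t * PV_t at t = 1.0000: 5.647517
  t * PV_t at t = 2.0000: 10.998086
  t * PV_t at t = 3.0000: 293.018872
Macaulay duration D = (sum_t t * PV_t) / P = 309.664474 / 108.819517 = 2.845670

Answer: Macaulay duration = 2.8457 years


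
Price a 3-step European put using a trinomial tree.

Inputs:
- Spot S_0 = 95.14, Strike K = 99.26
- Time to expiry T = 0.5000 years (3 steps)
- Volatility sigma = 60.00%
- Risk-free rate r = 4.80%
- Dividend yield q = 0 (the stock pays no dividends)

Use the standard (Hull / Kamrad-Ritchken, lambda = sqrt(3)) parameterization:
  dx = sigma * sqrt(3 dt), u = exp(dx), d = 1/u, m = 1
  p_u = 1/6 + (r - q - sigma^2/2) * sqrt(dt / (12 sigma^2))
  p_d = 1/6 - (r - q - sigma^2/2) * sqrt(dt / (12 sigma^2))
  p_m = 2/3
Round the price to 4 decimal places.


dt = T/N = 0.166667; dx = sigma*sqrt(3*dt) = 0.424264
u = exp(dx) = 1.528465; d = 1/u = 0.654251
p_u = 0.140739, p_m = 0.666667, p_d = 0.192594
Discount per step: exp(-r*dt) = 0.992032
Stock lattice S(k, j) with j the centered position index:
  k=0: S(0,+0) = 95.1400
  k=1: S(1,-1) = 62.2454; S(1,+0) = 95.1400; S(1,+1) = 145.4182
  k=2: S(2,-2) = 40.7242; S(2,-1) = 62.2454; S(2,+0) = 95.1400; S(2,+1) = 145.4182; S(2,+2) = 222.2666
  k=3: S(3,-3) = 26.6438; S(3,-2) = 40.7242; S(3,-1) = 62.2454; S(3,+0) = 95.1400; S(3,+1) = 145.4182; S(3,+2) = 222.2666; S(3,+3) = 339.7268
Terminal payoffs V(N, j) = max(K - S_T, 0):
  V(3,-3) = 72.616179; V(3,-2) = 58.535847; V(3,-1) = 37.014551; V(3,+0) = 4.120000; V(3,+1) = 0.000000; V(3,+2) = 0.000000; V(3,+3) = 0.000000
Backward induction: V(k, j) = exp(-r*dt) * [p_u * V(k+1, j+1) + p_m * V(k+1, j) + p_d * V(k+1, j-1)]
  V(2,-2) = exp(-r*dt) * [p_u*37.014551 + p_m*58.535847 + p_d*72.616179] = 57.754847
  V(2,-1) = exp(-r*dt) * [p_u*4.120000 + p_m*37.014551 + p_d*58.535847] = 36.238789
  V(2,+0) = exp(-r*dt) * [p_u*0.000000 + p_m*4.120000 + p_d*37.014551] = 9.796756
  V(2,+1) = exp(-r*dt) * [p_u*0.000000 + p_m*0.000000 + p_d*4.120000] = 0.787164
  V(2,+2) = exp(-r*dt) * [p_u*0.000000 + p_m*0.000000 + p_d*0.000000] = 0.000000
  V(1,-1) = exp(-r*dt) * [p_u*9.796756 + p_m*36.238789 + p_d*57.754847] = 36.369095
  V(1,+0) = exp(-r*dt) * [p_u*0.787164 + p_m*9.796756 + p_d*36.238789] = 13.512790
  V(1,+1) = exp(-r*dt) * [p_u*0.000000 + p_m*0.787164 + p_d*9.796756] = 2.392356
  V(0,+0) = exp(-r*dt) * [p_u*2.392356 + p_m*13.512790 + p_d*36.369095] = 16.219416

Answer: Price = V(0,0) = 16.2194
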